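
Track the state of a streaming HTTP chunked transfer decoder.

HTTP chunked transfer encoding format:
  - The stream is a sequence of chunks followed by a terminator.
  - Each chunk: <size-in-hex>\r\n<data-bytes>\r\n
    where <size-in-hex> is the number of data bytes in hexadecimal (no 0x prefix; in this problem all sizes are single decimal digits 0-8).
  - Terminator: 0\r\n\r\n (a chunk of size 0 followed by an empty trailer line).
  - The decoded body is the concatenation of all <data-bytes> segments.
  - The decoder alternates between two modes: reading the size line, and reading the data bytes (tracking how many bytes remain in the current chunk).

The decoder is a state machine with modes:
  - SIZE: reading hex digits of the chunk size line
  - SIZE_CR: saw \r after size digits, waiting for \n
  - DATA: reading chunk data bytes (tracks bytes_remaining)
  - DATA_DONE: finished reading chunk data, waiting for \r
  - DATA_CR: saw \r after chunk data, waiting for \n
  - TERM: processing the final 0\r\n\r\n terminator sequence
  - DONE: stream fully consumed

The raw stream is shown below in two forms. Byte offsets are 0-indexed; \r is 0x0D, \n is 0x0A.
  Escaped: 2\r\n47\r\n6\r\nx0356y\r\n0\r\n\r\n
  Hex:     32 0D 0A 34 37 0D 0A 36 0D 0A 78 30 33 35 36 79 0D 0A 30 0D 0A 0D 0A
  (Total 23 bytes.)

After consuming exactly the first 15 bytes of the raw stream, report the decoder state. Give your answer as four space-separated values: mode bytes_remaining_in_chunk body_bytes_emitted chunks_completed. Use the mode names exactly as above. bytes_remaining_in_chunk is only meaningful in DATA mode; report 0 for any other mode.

Byte 0 = '2': mode=SIZE remaining=0 emitted=0 chunks_done=0
Byte 1 = 0x0D: mode=SIZE_CR remaining=0 emitted=0 chunks_done=0
Byte 2 = 0x0A: mode=DATA remaining=2 emitted=0 chunks_done=0
Byte 3 = '4': mode=DATA remaining=1 emitted=1 chunks_done=0
Byte 4 = '7': mode=DATA_DONE remaining=0 emitted=2 chunks_done=0
Byte 5 = 0x0D: mode=DATA_CR remaining=0 emitted=2 chunks_done=0
Byte 6 = 0x0A: mode=SIZE remaining=0 emitted=2 chunks_done=1
Byte 7 = '6': mode=SIZE remaining=0 emitted=2 chunks_done=1
Byte 8 = 0x0D: mode=SIZE_CR remaining=0 emitted=2 chunks_done=1
Byte 9 = 0x0A: mode=DATA remaining=6 emitted=2 chunks_done=1
Byte 10 = 'x': mode=DATA remaining=5 emitted=3 chunks_done=1
Byte 11 = '0': mode=DATA remaining=4 emitted=4 chunks_done=1
Byte 12 = '3': mode=DATA remaining=3 emitted=5 chunks_done=1
Byte 13 = '5': mode=DATA remaining=2 emitted=6 chunks_done=1
Byte 14 = '6': mode=DATA remaining=1 emitted=7 chunks_done=1

Answer: DATA 1 7 1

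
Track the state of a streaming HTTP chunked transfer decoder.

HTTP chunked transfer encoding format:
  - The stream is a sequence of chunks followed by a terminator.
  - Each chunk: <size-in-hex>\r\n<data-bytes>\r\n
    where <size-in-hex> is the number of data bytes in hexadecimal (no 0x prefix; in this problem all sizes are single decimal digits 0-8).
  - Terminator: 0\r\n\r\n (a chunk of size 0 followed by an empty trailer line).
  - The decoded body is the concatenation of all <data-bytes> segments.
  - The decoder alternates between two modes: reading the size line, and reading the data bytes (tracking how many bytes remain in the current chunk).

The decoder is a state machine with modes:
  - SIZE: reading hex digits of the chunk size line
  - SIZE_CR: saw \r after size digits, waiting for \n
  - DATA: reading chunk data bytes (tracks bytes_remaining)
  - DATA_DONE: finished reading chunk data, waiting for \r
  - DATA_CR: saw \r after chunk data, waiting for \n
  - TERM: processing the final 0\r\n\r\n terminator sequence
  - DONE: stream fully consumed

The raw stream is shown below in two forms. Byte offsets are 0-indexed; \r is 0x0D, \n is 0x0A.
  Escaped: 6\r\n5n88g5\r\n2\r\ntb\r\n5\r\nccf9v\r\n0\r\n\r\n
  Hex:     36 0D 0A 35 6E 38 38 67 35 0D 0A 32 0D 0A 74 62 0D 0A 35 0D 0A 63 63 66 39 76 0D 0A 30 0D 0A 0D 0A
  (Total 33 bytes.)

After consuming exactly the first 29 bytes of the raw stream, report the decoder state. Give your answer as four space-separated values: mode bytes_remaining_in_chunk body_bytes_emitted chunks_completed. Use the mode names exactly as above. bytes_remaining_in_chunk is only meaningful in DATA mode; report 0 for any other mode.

Byte 0 = '6': mode=SIZE remaining=0 emitted=0 chunks_done=0
Byte 1 = 0x0D: mode=SIZE_CR remaining=0 emitted=0 chunks_done=0
Byte 2 = 0x0A: mode=DATA remaining=6 emitted=0 chunks_done=0
Byte 3 = '5': mode=DATA remaining=5 emitted=1 chunks_done=0
Byte 4 = 'n': mode=DATA remaining=4 emitted=2 chunks_done=0
Byte 5 = '8': mode=DATA remaining=3 emitted=3 chunks_done=0
Byte 6 = '8': mode=DATA remaining=2 emitted=4 chunks_done=0
Byte 7 = 'g': mode=DATA remaining=1 emitted=5 chunks_done=0
Byte 8 = '5': mode=DATA_DONE remaining=0 emitted=6 chunks_done=0
Byte 9 = 0x0D: mode=DATA_CR remaining=0 emitted=6 chunks_done=0
Byte 10 = 0x0A: mode=SIZE remaining=0 emitted=6 chunks_done=1
Byte 11 = '2': mode=SIZE remaining=0 emitted=6 chunks_done=1
Byte 12 = 0x0D: mode=SIZE_CR remaining=0 emitted=6 chunks_done=1
Byte 13 = 0x0A: mode=DATA remaining=2 emitted=6 chunks_done=1
Byte 14 = 't': mode=DATA remaining=1 emitted=7 chunks_done=1
Byte 15 = 'b': mode=DATA_DONE remaining=0 emitted=8 chunks_done=1
Byte 16 = 0x0D: mode=DATA_CR remaining=0 emitted=8 chunks_done=1
Byte 17 = 0x0A: mode=SIZE remaining=0 emitted=8 chunks_done=2
Byte 18 = '5': mode=SIZE remaining=0 emitted=8 chunks_done=2
Byte 19 = 0x0D: mode=SIZE_CR remaining=0 emitted=8 chunks_done=2
Byte 20 = 0x0A: mode=DATA remaining=5 emitted=8 chunks_done=2
Byte 21 = 'c': mode=DATA remaining=4 emitted=9 chunks_done=2
Byte 22 = 'c': mode=DATA remaining=3 emitted=10 chunks_done=2
Byte 23 = 'f': mode=DATA remaining=2 emitted=11 chunks_done=2
Byte 24 = '9': mode=DATA remaining=1 emitted=12 chunks_done=2
Byte 25 = 'v': mode=DATA_DONE remaining=0 emitted=13 chunks_done=2
Byte 26 = 0x0D: mode=DATA_CR remaining=0 emitted=13 chunks_done=2
Byte 27 = 0x0A: mode=SIZE remaining=0 emitted=13 chunks_done=3
Byte 28 = '0': mode=SIZE remaining=0 emitted=13 chunks_done=3

Answer: SIZE 0 13 3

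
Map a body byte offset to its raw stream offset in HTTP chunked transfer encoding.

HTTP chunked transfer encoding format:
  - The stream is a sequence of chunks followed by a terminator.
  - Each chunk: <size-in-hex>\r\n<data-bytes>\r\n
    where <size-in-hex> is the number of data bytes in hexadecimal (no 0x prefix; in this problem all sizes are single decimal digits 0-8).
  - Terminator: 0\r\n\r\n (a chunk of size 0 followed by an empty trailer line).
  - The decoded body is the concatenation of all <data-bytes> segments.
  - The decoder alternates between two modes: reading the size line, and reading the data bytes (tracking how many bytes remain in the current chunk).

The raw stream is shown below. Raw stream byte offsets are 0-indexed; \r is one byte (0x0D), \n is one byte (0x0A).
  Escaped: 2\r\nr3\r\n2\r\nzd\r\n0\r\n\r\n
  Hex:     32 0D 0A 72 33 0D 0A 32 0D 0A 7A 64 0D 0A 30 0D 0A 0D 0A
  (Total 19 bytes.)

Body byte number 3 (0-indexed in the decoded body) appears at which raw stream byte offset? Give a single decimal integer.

Chunk 1: stream[0..1]='2' size=0x2=2, data at stream[3..5]='r3' -> body[0..2], body so far='r3'
Chunk 2: stream[7..8]='2' size=0x2=2, data at stream[10..12]='zd' -> body[2..4], body so far='r3zd'
Chunk 3: stream[14..15]='0' size=0 (terminator). Final body='r3zd' (4 bytes)
Body byte 3 at stream offset 11

Answer: 11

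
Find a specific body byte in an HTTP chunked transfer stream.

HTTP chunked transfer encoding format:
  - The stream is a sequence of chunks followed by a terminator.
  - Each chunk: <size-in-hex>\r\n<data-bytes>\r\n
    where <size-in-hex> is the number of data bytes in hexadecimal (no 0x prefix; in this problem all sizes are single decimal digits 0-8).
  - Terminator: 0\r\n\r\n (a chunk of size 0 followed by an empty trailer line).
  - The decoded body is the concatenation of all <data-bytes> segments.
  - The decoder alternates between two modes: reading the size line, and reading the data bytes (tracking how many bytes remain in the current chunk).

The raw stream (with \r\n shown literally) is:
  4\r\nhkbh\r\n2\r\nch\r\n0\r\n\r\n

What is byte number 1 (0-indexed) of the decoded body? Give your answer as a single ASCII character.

Answer: k

Derivation:
Chunk 1: stream[0..1]='4' size=0x4=4, data at stream[3..7]='hkbh' -> body[0..4], body so far='hkbh'
Chunk 2: stream[9..10]='2' size=0x2=2, data at stream[12..14]='ch' -> body[4..6], body so far='hkbhch'
Chunk 3: stream[16..17]='0' size=0 (terminator). Final body='hkbhch' (6 bytes)
Body byte 1 = 'k'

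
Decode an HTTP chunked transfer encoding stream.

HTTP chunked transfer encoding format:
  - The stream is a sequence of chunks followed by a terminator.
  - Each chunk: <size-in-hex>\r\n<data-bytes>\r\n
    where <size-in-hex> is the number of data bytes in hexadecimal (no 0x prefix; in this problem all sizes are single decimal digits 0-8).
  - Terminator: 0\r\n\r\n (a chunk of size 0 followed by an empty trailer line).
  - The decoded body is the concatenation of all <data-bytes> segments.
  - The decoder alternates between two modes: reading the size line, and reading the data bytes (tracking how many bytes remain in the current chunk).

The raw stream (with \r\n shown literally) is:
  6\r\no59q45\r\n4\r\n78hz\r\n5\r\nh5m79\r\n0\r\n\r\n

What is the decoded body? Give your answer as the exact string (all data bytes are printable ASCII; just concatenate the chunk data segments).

Chunk 1: stream[0..1]='6' size=0x6=6, data at stream[3..9]='o59q45' -> body[0..6], body so far='o59q45'
Chunk 2: stream[11..12]='4' size=0x4=4, data at stream[14..18]='78hz' -> body[6..10], body so far='o59q4578hz'
Chunk 3: stream[20..21]='5' size=0x5=5, data at stream[23..28]='h5m79' -> body[10..15], body so far='o59q4578hzh5m79'
Chunk 4: stream[30..31]='0' size=0 (terminator). Final body='o59q4578hzh5m79' (15 bytes)

Answer: o59q4578hzh5m79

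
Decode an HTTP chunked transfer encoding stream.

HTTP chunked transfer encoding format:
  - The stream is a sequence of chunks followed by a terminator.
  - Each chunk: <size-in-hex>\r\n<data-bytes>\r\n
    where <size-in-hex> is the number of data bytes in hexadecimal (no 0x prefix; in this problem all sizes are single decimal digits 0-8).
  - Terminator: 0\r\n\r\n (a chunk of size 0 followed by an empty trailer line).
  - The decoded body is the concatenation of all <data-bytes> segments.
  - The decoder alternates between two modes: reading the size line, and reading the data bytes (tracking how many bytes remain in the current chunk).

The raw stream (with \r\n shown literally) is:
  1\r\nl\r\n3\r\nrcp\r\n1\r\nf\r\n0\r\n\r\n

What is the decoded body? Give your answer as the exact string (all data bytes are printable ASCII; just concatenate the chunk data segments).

Answer: lrcpf

Derivation:
Chunk 1: stream[0..1]='1' size=0x1=1, data at stream[3..4]='l' -> body[0..1], body so far='l'
Chunk 2: stream[6..7]='3' size=0x3=3, data at stream[9..12]='rcp' -> body[1..4], body so far='lrcp'
Chunk 3: stream[14..15]='1' size=0x1=1, data at stream[17..18]='f' -> body[4..5], body so far='lrcpf'
Chunk 4: stream[20..21]='0' size=0 (terminator). Final body='lrcpf' (5 bytes)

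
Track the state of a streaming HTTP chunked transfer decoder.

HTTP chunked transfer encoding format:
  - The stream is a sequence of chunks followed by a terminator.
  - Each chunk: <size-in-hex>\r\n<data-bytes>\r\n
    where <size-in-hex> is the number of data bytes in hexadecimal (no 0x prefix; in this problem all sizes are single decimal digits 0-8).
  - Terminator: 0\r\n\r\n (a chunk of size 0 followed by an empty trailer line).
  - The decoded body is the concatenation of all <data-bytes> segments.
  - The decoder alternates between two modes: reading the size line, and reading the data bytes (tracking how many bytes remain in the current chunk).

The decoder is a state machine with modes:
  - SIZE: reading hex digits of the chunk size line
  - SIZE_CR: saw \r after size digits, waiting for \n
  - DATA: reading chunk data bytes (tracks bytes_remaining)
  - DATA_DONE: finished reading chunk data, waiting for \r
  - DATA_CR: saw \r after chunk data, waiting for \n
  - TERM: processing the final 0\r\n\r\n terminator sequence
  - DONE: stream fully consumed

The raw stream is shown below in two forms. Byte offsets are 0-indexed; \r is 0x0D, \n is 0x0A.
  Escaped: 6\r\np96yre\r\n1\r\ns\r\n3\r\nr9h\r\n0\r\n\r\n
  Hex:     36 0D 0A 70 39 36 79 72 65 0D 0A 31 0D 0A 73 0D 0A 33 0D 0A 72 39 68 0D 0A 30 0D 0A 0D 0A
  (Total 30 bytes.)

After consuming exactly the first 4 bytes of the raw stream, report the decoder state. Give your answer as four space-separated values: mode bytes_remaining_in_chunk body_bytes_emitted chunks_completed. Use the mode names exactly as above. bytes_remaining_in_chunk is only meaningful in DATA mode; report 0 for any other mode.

Answer: DATA 5 1 0

Derivation:
Byte 0 = '6': mode=SIZE remaining=0 emitted=0 chunks_done=0
Byte 1 = 0x0D: mode=SIZE_CR remaining=0 emitted=0 chunks_done=0
Byte 2 = 0x0A: mode=DATA remaining=6 emitted=0 chunks_done=0
Byte 3 = 'p': mode=DATA remaining=5 emitted=1 chunks_done=0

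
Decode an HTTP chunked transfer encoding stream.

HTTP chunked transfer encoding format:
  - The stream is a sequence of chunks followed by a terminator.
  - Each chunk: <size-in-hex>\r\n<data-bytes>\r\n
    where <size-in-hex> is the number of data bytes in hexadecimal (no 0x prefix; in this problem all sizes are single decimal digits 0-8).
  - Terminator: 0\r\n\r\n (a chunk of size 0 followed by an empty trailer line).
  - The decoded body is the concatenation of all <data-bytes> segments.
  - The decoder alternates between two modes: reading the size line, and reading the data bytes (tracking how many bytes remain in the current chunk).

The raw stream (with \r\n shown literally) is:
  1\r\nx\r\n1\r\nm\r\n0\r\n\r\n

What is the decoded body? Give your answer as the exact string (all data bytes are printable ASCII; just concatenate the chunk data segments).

Chunk 1: stream[0..1]='1' size=0x1=1, data at stream[3..4]='x' -> body[0..1], body so far='x'
Chunk 2: stream[6..7]='1' size=0x1=1, data at stream[9..10]='m' -> body[1..2], body so far='xm'
Chunk 3: stream[12..13]='0' size=0 (terminator). Final body='xm' (2 bytes)

Answer: xm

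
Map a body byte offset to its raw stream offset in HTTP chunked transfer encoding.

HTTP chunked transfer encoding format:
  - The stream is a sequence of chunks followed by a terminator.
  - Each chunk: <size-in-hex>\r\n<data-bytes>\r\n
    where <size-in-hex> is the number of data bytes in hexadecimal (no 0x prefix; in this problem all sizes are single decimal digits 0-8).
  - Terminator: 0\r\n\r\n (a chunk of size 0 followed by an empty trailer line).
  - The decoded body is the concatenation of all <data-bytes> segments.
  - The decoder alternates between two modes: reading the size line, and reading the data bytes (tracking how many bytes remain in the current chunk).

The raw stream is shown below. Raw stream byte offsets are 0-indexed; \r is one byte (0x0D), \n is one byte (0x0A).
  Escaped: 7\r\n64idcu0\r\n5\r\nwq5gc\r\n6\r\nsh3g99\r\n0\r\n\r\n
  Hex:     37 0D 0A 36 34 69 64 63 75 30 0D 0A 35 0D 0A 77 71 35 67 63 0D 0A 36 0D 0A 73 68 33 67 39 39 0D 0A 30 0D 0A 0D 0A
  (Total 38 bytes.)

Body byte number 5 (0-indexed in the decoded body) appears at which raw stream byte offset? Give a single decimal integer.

Answer: 8

Derivation:
Chunk 1: stream[0..1]='7' size=0x7=7, data at stream[3..10]='64idcu0' -> body[0..7], body so far='64idcu0'
Chunk 2: stream[12..13]='5' size=0x5=5, data at stream[15..20]='wq5gc' -> body[7..12], body so far='64idcu0wq5gc'
Chunk 3: stream[22..23]='6' size=0x6=6, data at stream[25..31]='sh3g99' -> body[12..18], body so far='64idcu0wq5gcsh3g99'
Chunk 4: stream[33..34]='0' size=0 (terminator). Final body='64idcu0wq5gcsh3g99' (18 bytes)
Body byte 5 at stream offset 8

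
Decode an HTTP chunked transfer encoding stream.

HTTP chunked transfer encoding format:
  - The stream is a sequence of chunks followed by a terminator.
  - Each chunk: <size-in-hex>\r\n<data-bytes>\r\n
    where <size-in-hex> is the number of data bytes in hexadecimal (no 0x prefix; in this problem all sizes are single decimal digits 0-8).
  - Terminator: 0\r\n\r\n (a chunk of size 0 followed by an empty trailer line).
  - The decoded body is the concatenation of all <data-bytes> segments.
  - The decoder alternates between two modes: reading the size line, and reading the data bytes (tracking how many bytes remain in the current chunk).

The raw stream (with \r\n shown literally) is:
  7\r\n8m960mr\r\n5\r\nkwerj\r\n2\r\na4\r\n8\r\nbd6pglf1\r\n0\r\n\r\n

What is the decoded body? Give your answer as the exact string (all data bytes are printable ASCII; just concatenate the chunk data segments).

Answer: 8m960mrkwerja4bd6pglf1

Derivation:
Chunk 1: stream[0..1]='7' size=0x7=7, data at stream[3..10]='8m960mr' -> body[0..7], body so far='8m960mr'
Chunk 2: stream[12..13]='5' size=0x5=5, data at stream[15..20]='kwerj' -> body[7..12], body so far='8m960mrkwerj'
Chunk 3: stream[22..23]='2' size=0x2=2, data at stream[25..27]='a4' -> body[12..14], body so far='8m960mrkwerja4'
Chunk 4: stream[29..30]='8' size=0x8=8, data at stream[32..40]='bd6pglf1' -> body[14..22], body so far='8m960mrkwerja4bd6pglf1'
Chunk 5: stream[42..43]='0' size=0 (terminator). Final body='8m960mrkwerja4bd6pglf1' (22 bytes)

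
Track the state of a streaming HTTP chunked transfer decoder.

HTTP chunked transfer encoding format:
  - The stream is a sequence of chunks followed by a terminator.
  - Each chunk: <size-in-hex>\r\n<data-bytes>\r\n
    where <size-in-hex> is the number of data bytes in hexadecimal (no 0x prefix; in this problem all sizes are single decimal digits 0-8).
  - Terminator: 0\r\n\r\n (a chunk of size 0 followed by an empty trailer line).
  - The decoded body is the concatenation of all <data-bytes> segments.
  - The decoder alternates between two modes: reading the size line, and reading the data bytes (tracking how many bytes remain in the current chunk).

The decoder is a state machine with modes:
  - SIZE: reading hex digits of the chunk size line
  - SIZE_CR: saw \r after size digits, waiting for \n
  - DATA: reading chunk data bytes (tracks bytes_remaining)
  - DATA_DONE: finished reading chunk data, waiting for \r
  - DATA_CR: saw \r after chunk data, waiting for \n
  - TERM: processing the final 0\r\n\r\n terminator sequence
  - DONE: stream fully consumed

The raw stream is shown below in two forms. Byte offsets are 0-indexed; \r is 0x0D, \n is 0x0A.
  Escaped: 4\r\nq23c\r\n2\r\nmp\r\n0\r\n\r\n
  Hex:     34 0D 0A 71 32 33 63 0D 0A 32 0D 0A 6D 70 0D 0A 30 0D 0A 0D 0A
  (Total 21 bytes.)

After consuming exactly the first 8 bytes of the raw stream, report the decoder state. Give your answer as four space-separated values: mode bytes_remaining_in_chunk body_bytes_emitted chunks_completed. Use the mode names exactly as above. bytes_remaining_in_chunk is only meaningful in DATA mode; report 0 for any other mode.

Answer: DATA_CR 0 4 0

Derivation:
Byte 0 = '4': mode=SIZE remaining=0 emitted=0 chunks_done=0
Byte 1 = 0x0D: mode=SIZE_CR remaining=0 emitted=0 chunks_done=0
Byte 2 = 0x0A: mode=DATA remaining=4 emitted=0 chunks_done=0
Byte 3 = 'q': mode=DATA remaining=3 emitted=1 chunks_done=0
Byte 4 = '2': mode=DATA remaining=2 emitted=2 chunks_done=0
Byte 5 = '3': mode=DATA remaining=1 emitted=3 chunks_done=0
Byte 6 = 'c': mode=DATA_DONE remaining=0 emitted=4 chunks_done=0
Byte 7 = 0x0D: mode=DATA_CR remaining=0 emitted=4 chunks_done=0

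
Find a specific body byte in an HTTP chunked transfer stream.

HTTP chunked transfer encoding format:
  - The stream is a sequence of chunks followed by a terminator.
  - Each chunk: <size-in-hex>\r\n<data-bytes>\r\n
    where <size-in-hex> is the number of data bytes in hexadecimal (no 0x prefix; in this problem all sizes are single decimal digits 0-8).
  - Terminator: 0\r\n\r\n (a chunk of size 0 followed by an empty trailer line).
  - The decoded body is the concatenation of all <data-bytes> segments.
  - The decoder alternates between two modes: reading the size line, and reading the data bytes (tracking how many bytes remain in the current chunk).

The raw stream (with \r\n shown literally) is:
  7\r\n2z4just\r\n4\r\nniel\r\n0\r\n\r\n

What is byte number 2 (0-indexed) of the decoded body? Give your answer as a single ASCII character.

Chunk 1: stream[0..1]='7' size=0x7=7, data at stream[3..10]='2z4just' -> body[0..7], body so far='2z4just'
Chunk 2: stream[12..13]='4' size=0x4=4, data at stream[15..19]='niel' -> body[7..11], body so far='2z4justniel'
Chunk 3: stream[21..22]='0' size=0 (terminator). Final body='2z4justniel' (11 bytes)
Body byte 2 = '4'

Answer: 4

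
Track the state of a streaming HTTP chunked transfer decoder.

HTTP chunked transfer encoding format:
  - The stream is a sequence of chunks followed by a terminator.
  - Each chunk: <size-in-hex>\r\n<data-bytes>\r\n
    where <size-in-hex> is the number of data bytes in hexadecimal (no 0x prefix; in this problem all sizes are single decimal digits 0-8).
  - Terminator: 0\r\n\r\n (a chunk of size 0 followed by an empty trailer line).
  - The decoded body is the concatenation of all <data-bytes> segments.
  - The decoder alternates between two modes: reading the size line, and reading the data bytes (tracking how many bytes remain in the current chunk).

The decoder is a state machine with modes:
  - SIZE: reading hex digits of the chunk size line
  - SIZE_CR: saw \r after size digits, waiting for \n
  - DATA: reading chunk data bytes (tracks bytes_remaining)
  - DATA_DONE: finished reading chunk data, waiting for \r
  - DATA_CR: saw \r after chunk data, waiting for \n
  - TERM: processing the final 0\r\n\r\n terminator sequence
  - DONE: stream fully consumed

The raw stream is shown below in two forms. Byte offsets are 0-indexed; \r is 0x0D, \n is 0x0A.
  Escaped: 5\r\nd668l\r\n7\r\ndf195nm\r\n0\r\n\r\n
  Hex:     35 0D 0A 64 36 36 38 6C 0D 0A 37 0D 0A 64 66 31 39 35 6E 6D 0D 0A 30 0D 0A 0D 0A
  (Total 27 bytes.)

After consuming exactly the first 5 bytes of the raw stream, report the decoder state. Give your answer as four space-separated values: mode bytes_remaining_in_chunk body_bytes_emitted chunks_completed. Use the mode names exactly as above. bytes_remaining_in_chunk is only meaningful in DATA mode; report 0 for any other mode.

Byte 0 = '5': mode=SIZE remaining=0 emitted=0 chunks_done=0
Byte 1 = 0x0D: mode=SIZE_CR remaining=0 emitted=0 chunks_done=0
Byte 2 = 0x0A: mode=DATA remaining=5 emitted=0 chunks_done=0
Byte 3 = 'd': mode=DATA remaining=4 emitted=1 chunks_done=0
Byte 4 = '6': mode=DATA remaining=3 emitted=2 chunks_done=0

Answer: DATA 3 2 0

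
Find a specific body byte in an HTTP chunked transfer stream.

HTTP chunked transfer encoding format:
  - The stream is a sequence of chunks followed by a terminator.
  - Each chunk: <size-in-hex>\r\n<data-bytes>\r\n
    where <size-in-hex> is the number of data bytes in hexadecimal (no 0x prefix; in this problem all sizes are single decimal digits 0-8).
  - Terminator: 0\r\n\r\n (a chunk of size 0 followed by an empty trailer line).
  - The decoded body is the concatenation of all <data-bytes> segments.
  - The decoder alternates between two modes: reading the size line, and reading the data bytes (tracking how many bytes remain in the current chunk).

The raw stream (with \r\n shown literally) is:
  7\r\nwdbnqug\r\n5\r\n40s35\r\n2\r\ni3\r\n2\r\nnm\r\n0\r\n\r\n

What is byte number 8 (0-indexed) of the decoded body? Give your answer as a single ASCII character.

Answer: 0

Derivation:
Chunk 1: stream[0..1]='7' size=0x7=7, data at stream[3..10]='wdbnqug' -> body[0..7], body so far='wdbnqug'
Chunk 2: stream[12..13]='5' size=0x5=5, data at stream[15..20]='40s35' -> body[7..12], body so far='wdbnqug40s35'
Chunk 3: stream[22..23]='2' size=0x2=2, data at stream[25..27]='i3' -> body[12..14], body so far='wdbnqug40s35i3'
Chunk 4: stream[29..30]='2' size=0x2=2, data at stream[32..34]='nm' -> body[14..16], body so far='wdbnqug40s35i3nm'
Chunk 5: stream[36..37]='0' size=0 (terminator). Final body='wdbnqug40s35i3nm' (16 bytes)
Body byte 8 = '0'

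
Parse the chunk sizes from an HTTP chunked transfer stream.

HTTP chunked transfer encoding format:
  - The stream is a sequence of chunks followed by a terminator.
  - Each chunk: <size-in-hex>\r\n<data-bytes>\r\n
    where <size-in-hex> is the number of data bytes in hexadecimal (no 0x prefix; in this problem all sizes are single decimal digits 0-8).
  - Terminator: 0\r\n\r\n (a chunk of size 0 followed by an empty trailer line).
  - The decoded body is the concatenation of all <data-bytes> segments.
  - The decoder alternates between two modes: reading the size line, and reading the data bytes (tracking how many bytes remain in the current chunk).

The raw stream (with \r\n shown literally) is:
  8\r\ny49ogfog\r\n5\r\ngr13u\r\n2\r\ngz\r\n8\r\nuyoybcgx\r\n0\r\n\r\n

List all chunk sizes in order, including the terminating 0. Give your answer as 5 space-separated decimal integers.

Chunk 1: stream[0..1]='8' size=0x8=8, data at stream[3..11]='y49ogfog' -> body[0..8], body so far='y49ogfog'
Chunk 2: stream[13..14]='5' size=0x5=5, data at stream[16..21]='gr13u' -> body[8..13], body so far='y49ogfoggr13u'
Chunk 3: stream[23..24]='2' size=0x2=2, data at stream[26..28]='gz' -> body[13..15], body so far='y49ogfoggr13ugz'
Chunk 4: stream[30..31]='8' size=0x8=8, data at stream[33..41]='uyoybcgx' -> body[15..23], body so far='y49ogfoggr13ugzuyoybcgx'
Chunk 5: stream[43..44]='0' size=0 (terminator). Final body='y49ogfoggr13ugzuyoybcgx' (23 bytes)

Answer: 8 5 2 8 0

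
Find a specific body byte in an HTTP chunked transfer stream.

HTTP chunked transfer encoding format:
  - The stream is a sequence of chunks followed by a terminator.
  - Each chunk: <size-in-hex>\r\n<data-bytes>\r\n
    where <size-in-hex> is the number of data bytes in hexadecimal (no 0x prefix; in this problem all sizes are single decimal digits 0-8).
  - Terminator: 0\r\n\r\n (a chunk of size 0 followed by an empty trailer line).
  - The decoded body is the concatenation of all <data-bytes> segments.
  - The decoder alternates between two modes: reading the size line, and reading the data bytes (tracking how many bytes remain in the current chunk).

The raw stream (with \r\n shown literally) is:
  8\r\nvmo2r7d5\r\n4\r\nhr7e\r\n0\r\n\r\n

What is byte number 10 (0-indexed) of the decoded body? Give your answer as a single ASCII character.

Chunk 1: stream[0..1]='8' size=0x8=8, data at stream[3..11]='vmo2r7d5' -> body[0..8], body so far='vmo2r7d5'
Chunk 2: stream[13..14]='4' size=0x4=4, data at stream[16..20]='hr7e' -> body[8..12], body so far='vmo2r7d5hr7e'
Chunk 3: stream[22..23]='0' size=0 (terminator). Final body='vmo2r7d5hr7e' (12 bytes)
Body byte 10 = '7'

Answer: 7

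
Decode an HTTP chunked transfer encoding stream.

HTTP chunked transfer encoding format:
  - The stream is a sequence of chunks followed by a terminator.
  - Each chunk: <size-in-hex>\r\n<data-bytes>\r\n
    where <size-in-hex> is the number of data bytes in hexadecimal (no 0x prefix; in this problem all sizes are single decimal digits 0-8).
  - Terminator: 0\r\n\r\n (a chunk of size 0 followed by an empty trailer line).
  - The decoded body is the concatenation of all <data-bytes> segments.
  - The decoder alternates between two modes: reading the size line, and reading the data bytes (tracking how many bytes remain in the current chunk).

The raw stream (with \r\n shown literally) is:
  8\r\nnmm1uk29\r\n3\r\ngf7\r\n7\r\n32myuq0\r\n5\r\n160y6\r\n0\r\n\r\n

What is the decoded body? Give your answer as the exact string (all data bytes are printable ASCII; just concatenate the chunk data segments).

Chunk 1: stream[0..1]='8' size=0x8=8, data at stream[3..11]='nmm1uk29' -> body[0..8], body so far='nmm1uk29'
Chunk 2: stream[13..14]='3' size=0x3=3, data at stream[16..19]='gf7' -> body[8..11], body so far='nmm1uk29gf7'
Chunk 3: stream[21..22]='7' size=0x7=7, data at stream[24..31]='32myuq0' -> body[11..18], body so far='nmm1uk29gf732myuq0'
Chunk 4: stream[33..34]='5' size=0x5=5, data at stream[36..41]='160y6' -> body[18..23], body so far='nmm1uk29gf732myuq0160y6'
Chunk 5: stream[43..44]='0' size=0 (terminator). Final body='nmm1uk29gf732myuq0160y6' (23 bytes)

Answer: nmm1uk29gf732myuq0160y6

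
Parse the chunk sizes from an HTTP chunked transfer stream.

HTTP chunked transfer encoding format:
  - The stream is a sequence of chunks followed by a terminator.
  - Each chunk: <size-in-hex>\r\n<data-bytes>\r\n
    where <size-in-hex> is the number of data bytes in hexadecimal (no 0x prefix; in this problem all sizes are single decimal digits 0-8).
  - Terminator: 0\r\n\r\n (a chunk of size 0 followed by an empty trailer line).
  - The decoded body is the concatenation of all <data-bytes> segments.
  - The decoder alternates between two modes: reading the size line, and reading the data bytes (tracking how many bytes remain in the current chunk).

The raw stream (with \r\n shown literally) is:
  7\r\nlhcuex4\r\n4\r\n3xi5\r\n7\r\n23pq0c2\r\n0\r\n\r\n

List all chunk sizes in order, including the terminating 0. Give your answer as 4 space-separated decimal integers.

Chunk 1: stream[0..1]='7' size=0x7=7, data at stream[3..10]='lhcuex4' -> body[0..7], body so far='lhcuex4'
Chunk 2: stream[12..13]='4' size=0x4=4, data at stream[15..19]='3xi5' -> body[7..11], body so far='lhcuex43xi5'
Chunk 3: stream[21..22]='7' size=0x7=7, data at stream[24..31]='23pq0c2' -> body[11..18], body so far='lhcuex43xi523pq0c2'
Chunk 4: stream[33..34]='0' size=0 (terminator). Final body='lhcuex43xi523pq0c2' (18 bytes)

Answer: 7 4 7 0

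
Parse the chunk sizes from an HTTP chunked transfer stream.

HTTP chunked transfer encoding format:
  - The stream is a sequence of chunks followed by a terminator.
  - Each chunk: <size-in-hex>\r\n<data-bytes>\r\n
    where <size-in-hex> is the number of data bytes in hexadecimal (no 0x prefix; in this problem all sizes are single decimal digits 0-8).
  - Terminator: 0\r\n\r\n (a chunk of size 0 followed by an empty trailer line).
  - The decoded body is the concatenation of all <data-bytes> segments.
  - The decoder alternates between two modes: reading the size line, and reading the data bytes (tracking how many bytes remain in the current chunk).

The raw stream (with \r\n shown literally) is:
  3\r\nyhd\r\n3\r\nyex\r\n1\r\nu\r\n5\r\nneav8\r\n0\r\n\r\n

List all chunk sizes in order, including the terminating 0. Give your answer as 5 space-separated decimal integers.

Answer: 3 3 1 5 0

Derivation:
Chunk 1: stream[0..1]='3' size=0x3=3, data at stream[3..6]='yhd' -> body[0..3], body so far='yhd'
Chunk 2: stream[8..9]='3' size=0x3=3, data at stream[11..14]='yex' -> body[3..6], body so far='yhdyex'
Chunk 3: stream[16..17]='1' size=0x1=1, data at stream[19..20]='u' -> body[6..7], body so far='yhdyexu'
Chunk 4: stream[22..23]='5' size=0x5=5, data at stream[25..30]='neav8' -> body[7..12], body so far='yhdyexuneav8'
Chunk 5: stream[32..33]='0' size=0 (terminator). Final body='yhdyexuneav8' (12 bytes)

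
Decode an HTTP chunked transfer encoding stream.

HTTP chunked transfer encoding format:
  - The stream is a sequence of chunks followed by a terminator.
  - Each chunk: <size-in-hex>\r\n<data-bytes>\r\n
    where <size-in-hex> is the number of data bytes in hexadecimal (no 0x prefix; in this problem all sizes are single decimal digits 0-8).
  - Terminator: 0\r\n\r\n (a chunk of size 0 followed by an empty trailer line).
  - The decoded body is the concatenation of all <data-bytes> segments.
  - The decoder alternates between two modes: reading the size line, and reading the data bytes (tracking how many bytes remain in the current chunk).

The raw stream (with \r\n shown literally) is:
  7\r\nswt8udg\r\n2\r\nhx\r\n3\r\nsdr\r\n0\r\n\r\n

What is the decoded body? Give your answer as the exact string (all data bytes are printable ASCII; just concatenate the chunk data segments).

Answer: swt8udghxsdr

Derivation:
Chunk 1: stream[0..1]='7' size=0x7=7, data at stream[3..10]='swt8udg' -> body[0..7], body so far='swt8udg'
Chunk 2: stream[12..13]='2' size=0x2=2, data at stream[15..17]='hx' -> body[7..9], body so far='swt8udghx'
Chunk 3: stream[19..20]='3' size=0x3=3, data at stream[22..25]='sdr' -> body[9..12], body so far='swt8udghxsdr'
Chunk 4: stream[27..28]='0' size=0 (terminator). Final body='swt8udghxsdr' (12 bytes)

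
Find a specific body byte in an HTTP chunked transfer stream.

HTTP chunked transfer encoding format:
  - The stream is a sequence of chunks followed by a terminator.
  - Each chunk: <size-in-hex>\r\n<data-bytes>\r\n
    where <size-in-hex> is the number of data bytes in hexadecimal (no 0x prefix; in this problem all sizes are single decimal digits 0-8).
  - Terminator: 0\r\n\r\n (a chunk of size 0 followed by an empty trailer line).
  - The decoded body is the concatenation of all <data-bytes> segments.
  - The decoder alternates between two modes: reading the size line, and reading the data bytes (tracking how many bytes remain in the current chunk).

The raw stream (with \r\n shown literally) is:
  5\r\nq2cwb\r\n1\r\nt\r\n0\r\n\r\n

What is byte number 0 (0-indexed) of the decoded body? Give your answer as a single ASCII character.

Chunk 1: stream[0..1]='5' size=0x5=5, data at stream[3..8]='q2cwb' -> body[0..5], body so far='q2cwb'
Chunk 2: stream[10..11]='1' size=0x1=1, data at stream[13..14]='t' -> body[5..6], body so far='q2cwbt'
Chunk 3: stream[16..17]='0' size=0 (terminator). Final body='q2cwbt' (6 bytes)
Body byte 0 = 'q'

Answer: q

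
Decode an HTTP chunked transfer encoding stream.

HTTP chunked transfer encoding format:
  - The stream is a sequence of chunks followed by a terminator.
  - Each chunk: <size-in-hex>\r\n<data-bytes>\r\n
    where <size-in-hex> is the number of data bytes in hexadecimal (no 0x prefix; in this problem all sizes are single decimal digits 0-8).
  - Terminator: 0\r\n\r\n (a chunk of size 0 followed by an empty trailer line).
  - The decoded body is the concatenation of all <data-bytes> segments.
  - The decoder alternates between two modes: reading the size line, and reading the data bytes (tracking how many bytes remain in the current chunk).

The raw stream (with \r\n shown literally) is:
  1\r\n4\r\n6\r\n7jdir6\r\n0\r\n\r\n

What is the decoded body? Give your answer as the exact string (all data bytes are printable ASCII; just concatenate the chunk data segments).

Answer: 47jdir6

Derivation:
Chunk 1: stream[0..1]='1' size=0x1=1, data at stream[3..4]='4' -> body[0..1], body so far='4'
Chunk 2: stream[6..7]='6' size=0x6=6, data at stream[9..15]='7jdir6' -> body[1..7], body so far='47jdir6'
Chunk 3: stream[17..18]='0' size=0 (terminator). Final body='47jdir6' (7 bytes)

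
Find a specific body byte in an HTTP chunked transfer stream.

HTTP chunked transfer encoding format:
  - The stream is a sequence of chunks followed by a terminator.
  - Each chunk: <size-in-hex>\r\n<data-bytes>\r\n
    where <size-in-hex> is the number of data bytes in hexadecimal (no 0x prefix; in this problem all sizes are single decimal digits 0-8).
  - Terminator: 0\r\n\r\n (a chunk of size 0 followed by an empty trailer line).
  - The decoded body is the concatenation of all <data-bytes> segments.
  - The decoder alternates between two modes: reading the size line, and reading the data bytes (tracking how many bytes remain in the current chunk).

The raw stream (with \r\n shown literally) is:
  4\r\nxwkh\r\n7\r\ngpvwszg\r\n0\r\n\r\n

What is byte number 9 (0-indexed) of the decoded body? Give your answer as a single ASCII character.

Answer: z

Derivation:
Chunk 1: stream[0..1]='4' size=0x4=4, data at stream[3..7]='xwkh' -> body[0..4], body so far='xwkh'
Chunk 2: stream[9..10]='7' size=0x7=7, data at stream[12..19]='gpvwszg' -> body[4..11], body so far='xwkhgpvwszg'
Chunk 3: stream[21..22]='0' size=0 (terminator). Final body='xwkhgpvwszg' (11 bytes)
Body byte 9 = 'z'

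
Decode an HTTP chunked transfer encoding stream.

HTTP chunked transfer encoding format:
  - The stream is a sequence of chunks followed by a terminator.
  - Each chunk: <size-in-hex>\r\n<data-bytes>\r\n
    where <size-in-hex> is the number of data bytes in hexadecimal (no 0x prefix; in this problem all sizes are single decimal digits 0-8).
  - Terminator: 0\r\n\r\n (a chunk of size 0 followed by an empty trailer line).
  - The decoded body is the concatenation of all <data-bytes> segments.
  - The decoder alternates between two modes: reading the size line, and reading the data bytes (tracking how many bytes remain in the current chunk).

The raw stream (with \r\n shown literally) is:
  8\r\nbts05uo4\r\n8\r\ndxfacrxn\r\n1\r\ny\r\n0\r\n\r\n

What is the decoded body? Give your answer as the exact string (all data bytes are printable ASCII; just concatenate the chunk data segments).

Answer: bts05uo4dxfacrxny

Derivation:
Chunk 1: stream[0..1]='8' size=0x8=8, data at stream[3..11]='bts05uo4' -> body[0..8], body so far='bts05uo4'
Chunk 2: stream[13..14]='8' size=0x8=8, data at stream[16..24]='dxfacrxn' -> body[8..16], body so far='bts05uo4dxfacrxn'
Chunk 3: stream[26..27]='1' size=0x1=1, data at stream[29..30]='y' -> body[16..17], body so far='bts05uo4dxfacrxny'
Chunk 4: stream[32..33]='0' size=0 (terminator). Final body='bts05uo4dxfacrxny' (17 bytes)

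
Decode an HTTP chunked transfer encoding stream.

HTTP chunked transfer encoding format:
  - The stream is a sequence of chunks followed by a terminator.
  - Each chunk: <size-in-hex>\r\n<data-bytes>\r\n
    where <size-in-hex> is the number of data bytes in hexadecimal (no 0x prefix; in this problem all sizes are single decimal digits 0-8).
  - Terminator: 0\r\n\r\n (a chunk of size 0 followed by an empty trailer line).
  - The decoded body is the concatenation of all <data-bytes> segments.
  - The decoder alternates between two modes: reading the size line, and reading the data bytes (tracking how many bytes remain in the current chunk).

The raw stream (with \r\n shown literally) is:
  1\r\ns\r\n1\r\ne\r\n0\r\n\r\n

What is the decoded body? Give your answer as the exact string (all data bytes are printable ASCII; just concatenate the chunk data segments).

Chunk 1: stream[0..1]='1' size=0x1=1, data at stream[3..4]='s' -> body[0..1], body so far='s'
Chunk 2: stream[6..7]='1' size=0x1=1, data at stream[9..10]='e' -> body[1..2], body so far='se'
Chunk 3: stream[12..13]='0' size=0 (terminator). Final body='se' (2 bytes)

Answer: se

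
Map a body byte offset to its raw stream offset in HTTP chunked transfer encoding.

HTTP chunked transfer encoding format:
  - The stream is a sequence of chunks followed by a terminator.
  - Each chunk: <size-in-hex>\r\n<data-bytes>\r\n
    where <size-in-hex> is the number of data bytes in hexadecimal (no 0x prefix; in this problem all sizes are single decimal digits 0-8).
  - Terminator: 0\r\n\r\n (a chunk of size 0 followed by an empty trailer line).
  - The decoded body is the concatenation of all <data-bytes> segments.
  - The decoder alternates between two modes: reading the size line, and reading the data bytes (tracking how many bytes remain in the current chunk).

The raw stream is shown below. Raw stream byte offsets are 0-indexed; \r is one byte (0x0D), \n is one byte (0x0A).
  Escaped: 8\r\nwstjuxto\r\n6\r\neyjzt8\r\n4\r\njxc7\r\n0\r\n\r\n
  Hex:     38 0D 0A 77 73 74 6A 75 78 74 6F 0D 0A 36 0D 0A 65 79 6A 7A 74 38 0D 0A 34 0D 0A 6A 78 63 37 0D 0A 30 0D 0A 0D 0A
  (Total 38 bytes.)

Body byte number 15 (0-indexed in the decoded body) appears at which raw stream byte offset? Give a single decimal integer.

Answer: 28

Derivation:
Chunk 1: stream[0..1]='8' size=0x8=8, data at stream[3..11]='wstjuxto' -> body[0..8], body so far='wstjuxto'
Chunk 2: stream[13..14]='6' size=0x6=6, data at stream[16..22]='eyjzt8' -> body[8..14], body so far='wstjuxtoeyjzt8'
Chunk 3: stream[24..25]='4' size=0x4=4, data at stream[27..31]='jxc7' -> body[14..18], body so far='wstjuxtoeyjzt8jxc7'
Chunk 4: stream[33..34]='0' size=0 (terminator). Final body='wstjuxtoeyjzt8jxc7' (18 bytes)
Body byte 15 at stream offset 28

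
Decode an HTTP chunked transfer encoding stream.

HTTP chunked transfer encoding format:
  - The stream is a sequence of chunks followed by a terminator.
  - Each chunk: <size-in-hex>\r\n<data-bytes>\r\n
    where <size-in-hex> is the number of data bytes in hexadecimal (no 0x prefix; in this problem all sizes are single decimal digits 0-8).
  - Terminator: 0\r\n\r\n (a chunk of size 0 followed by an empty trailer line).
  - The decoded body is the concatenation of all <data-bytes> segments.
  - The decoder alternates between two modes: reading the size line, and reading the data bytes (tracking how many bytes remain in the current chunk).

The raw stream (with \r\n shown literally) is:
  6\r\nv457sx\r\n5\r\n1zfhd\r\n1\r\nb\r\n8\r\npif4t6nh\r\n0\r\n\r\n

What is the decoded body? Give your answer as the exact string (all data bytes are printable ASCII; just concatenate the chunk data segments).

Chunk 1: stream[0..1]='6' size=0x6=6, data at stream[3..9]='v457sx' -> body[0..6], body so far='v457sx'
Chunk 2: stream[11..12]='5' size=0x5=5, data at stream[14..19]='1zfhd' -> body[6..11], body so far='v457sx1zfhd'
Chunk 3: stream[21..22]='1' size=0x1=1, data at stream[24..25]='b' -> body[11..12], body so far='v457sx1zfhdb'
Chunk 4: stream[27..28]='8' size=0x8=8, data at stream[30..38]='pif4t6nh' -> body[12..20], body so far='v457sx1zfhdbpif4t6nh'
Chunk 5: stream[40..41]='0' size=0 (terminator). Final body='v457sx1zfhdbpif4t6nh' (20 bytes)

Answer: v457sx1zfhdbpif4t6nh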